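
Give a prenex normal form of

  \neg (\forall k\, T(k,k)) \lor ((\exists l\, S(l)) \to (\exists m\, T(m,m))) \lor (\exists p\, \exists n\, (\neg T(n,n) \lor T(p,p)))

First replace A → B with ¬A ∨ B.
  \neg (\forall k\, T(k,k)) \lor \neg (\exists l\, S(l)) \lor (\exists m\, T(m,m)) \lor (\exists p\, \exists n\, (\neg T(n,n) \lor T(p,p)))
Push ¬ through the quantifiers and connectives to reach negation normal form:
  (\exists k\, \neg T(k,k)) \lor (\forall l\, \neg S(l)) \lor (\exists m\, T(m,m)) \lor (\exists p\, \exists n\, (\neg T(n,n) \lor T(p,p)))
All bound variables are already distinct, so no renaming is needed.
Finally move all quantifiers to the prefix:
  \exists k\, \forall l\, \exists m\, \exists p\, \exists n\, (\neg T(k,k) \lor \neg S(l) \lor T(m,m) \lor \neg T(n,n) \lor T(p,p))

\exists k\, \forall l\, \exists m\, \exists p\, \exists n\, (\neg T(k,k) \lor \neg S(l) \lor T(m,m) \lor \neg T(n,n) \lor T(p,p))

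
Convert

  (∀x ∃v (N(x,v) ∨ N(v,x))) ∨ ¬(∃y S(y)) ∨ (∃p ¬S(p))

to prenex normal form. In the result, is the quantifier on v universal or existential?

existential

Push ¬ through the quantifiers and connectives to reach negation normal form:
  (∀x ∃v (N(x,v) ∨ N(v,x))) ∨ (∀y ¬S(y)) ∨ (∃p ¬S(p))
Finally move all quantifiers to the prefix:
  ∀x ∃v ∀y ∃p (N(x,v) ∨ N(v,x) ∨ ¬S(y) ∨ ¬S(p))
The quantifier ∃v sits under an even number of negations, so it remains existential.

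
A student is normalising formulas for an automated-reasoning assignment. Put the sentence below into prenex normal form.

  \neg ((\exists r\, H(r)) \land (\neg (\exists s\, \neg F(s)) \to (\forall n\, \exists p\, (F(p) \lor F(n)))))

\forall r\, \forall s\, \exists n\, \forall p\, (\neg H(r) \lor F(s) \land \neg F(p) \land \neg F(n))

Eliminate → and ↔ using ¬ and ∨.
  \neg ((\exists r\, H(r)) \land (\neg \neg (\exists s\, \neg F(s)) \lor (\forall n\, \exists p\, (F(p) \lor F(n)))))
Push ¬ through the quantifiers and connectives to reach negation normal form:
  (\forall r\, \neg H(r)) \lor (\forall s\, F(s)) \land (\exists n\, \forall p\, (\neg F(p) \land \neg F(n)))
Pull the quantifiers to the front (each side's bound variable is not free in the other side):
  \forall r\, \forall s\, \exists n\, \forall p\, (\neg H(r) \lor F(s) \land \neg F(p) \land \neg F(n))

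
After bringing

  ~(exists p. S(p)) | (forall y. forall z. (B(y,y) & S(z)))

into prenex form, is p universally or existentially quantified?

Drive negations inward (¬∀x A ≡ ∃x ¬A, ¬∃x A ≡ ∀x ¬A, De Morgan for ∧/∨):
  (forall p. ~S(p)) | (forall y. forall z. (B(y,y) & S(z)))
All bound variables are already distinct, so no renaming is needed.
Finally move all quantifiers to the prefix:
  forall p. forall y. forall z. (~S(p) | B(y,y) & S(z))
The quantifier exists p sits under an odd number of negations, so it flips to forall p.

universal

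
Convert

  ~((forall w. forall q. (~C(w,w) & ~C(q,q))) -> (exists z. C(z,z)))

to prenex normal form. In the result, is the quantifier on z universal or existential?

universal

First replace A → B with ¬A ∨ B.
  ~(~(forall w. forall q. (~C(w,w) & ~C(q,q))) | (exists z. C(z,z)))
Drive negations inward (¬∀x A ≡ ∃x ¬A, ¬∃x A ≡ ∀x ¬A, De Morgan for ∧/∨):
  (forall w. forall q. (~C(w,w) & ~C(q,q))) & (forall z. ~C(z,z))
Extract every quantifier outward, since the variables are now distinct and don't occur free across branches:
  forall w. forall q. forall z. (~C(w,w) & ~C(q,q) & ~C(z,z))
The quantifier exists z sits under an odd number of negations (counting the antecedent side of each →), so it flips to forall z.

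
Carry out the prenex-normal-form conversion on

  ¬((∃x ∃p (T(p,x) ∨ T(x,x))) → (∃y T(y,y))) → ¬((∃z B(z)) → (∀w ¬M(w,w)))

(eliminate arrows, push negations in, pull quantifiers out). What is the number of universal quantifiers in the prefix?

Rewrite implications/biconditionals: A → B as ¬A ∨ B.
  ¬¬(¬(∃x ∃p (T(p,x) ∨ T(x,x))) ∨ (∃y T(y,y))) ∨ ¬(¬(∃z B(z)) ∨ (∀w ¬M(w,w)))
Move each ¬ inward, flipping quantifiers it crosses:
  (∀x ∀p (¬T(p,x) ∧ ¬T(x,x))) ∨ (∃y T(y,y)) ∨ (∃z B(z)) ∧ (∃w M(w,w))
All bound variables are already distinct, so no renaming is needed.
Finally move all quantifiers to the prefix:
  ∀x ∀p ∃y ∃z ∃w (¬T(p,x) ∧ ¬T(x,x) ∨ T(y,y) ∨ B(z) ∧ M(w,w))
The prefix is ∀x ∀p ∃y ∃z ∃w: 2 universal, 3 existential.

2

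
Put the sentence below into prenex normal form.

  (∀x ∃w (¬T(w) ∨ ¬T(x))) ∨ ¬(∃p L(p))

∀x ∃w ∀p (¬T(w) ∨ ¬T(x) ∨ ¬L(p))

Drive negations inward (¬∀x A ≡ ∃x ¬A, ¬∃x A ≡ ∀x ¬A, De Morgan for ∧/∨):
  (∀x ∃w (¬T(w) ∨ ¬T(x))) ∨ (∀p ¬L(p))
Pull the quantifiers to the front (each side's bound variable is not free in the other side):
  ∀x ∃w ∀p (¬T(w) ∨ ¬T(x) ∨ ¬L(p))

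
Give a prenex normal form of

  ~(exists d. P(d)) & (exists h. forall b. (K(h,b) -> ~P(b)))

forall d. exists h. forall b. (~P(d) & (~K(h,b) | ~P(b)))

First replace A → B with ¬A ∨ B.
  ~(exists d. P(d)) & (exists h. forall b. (~K(h,b) | ~P(b)))
Push ¬ through the quantifiers and connectives to reach negation normal form:
  (forall d. ~P(d)) & (exists h. forall b. (~K(h,b) | ~P(b)))
All bound variables are already distinct, so no renaming is needed.
Extract every quantifier outward, since the variables are now distinct and don't occur free across branches:
  forall d. exists h. forall b. (~P(d) & (~K(h,b) | ~P(b)))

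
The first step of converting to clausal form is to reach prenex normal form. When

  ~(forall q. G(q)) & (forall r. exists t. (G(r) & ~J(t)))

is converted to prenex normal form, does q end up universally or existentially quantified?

Move each ¬ inward, flipping quantifiers it crosses:
  (exists q. ~G(q)) & (forall r. exists t. (G(r) & ~J(t)))
All bound variables are already distinct, so no renaming is needed.
Pull the quantifiers to the front (each side's bound variable is not free in the other side):
  exists q. forall r. exists t. (~G(q) & G(r) & ~J(t))
The quantifier forall q sits under an odd number of negations, so it flips to exists q.

existential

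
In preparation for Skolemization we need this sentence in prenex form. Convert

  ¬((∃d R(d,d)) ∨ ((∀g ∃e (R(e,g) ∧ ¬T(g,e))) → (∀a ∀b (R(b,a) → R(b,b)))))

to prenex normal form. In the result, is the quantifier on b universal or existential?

existential

Rewrite implications/biconditionals: A → B as ¬A ∨ B.
  ¬((∃d R(d,d)) ∨ ¬(∀g ∃e (R(e,g) ∧ ¬T(g,e))) ∨ (∀a ∀b (¬R(b,a) ∨ R(b,b))))
Push ¬ through the quantifiers and connectives to reach negation normal form:
  (∀d ¬R(d,d)) ∧ (∀g ∃e (R(e,g) ∧ ¬T(g,e))) ∧ (∃a ∃b (R(b,a) ∧ ¬R(b,b)))
Finally move all quantifiers to the prefix:
  ∀d ∀g ∃e ∃a ∃b (¬R(d,d) ∧ R(e,g) ∧ ¬T(g,e) ∧ R(b,a) ∧ ¬R(b,b))
The quantifier ∀b sits under an odd number of negations (counting the antecedent side of each →), so it flips to ∃b.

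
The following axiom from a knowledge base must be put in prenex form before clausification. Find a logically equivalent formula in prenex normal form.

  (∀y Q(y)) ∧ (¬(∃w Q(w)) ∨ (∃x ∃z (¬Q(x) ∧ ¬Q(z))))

Move each ¬ inward, flipping quantifiers it crosses:
  (∀y Q(y)) ∧ ((∀w ¬Q(w)) ∨ (∃x ∃z (¬Q(x) ∧ ¬Q(z))))
All bound variables are already distinct, so no renaming is needed.
Pull the quantifiers to the front (each side's bound variable is not free in the other side):
  ∀y ∀w ∃x ∃z (Q(y) ∧ (¬Q(w) ∨ ¬Q(x) ∧ ¬Q(z)))

∀y ∀w ∃x ∃z (Q(y) ∧ (¬Q(w) ∨ ¬Q(x) ∧ ¬Q(z)))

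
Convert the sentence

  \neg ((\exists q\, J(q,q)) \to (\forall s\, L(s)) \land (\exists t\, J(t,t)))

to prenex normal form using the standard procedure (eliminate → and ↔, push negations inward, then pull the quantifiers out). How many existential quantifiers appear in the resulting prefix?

Rewrite implications/biconditionals: A → B as ¬A ∨ B.
  \neg (\neg (\exists q\, J(q,q)) \lor (\forall s\, L(s)) \land (\exists t\, J(t,t)))
Drive negations inward (¬∀x A ≡ ∃x ¬A, ¬∃x A ≡ ∀x ¬A, De Morgan for ∧/∨):
  (\exists q\, J(q,q)) \land ((\exists s\, \neg L(s)) \lor (\forall t\, \neg J(t,t)))
All bound variables are already distinct, so no renaming is needed.
Finally move all quantifiers to the prefix:
  \exists q\, \exists s\, \forall t\, (J(q,q) \land (\neg L(s) \lor \neg J(t,t)))
The prefix is \exists q \exists s \forall t: 1 universal, 2 existential.

2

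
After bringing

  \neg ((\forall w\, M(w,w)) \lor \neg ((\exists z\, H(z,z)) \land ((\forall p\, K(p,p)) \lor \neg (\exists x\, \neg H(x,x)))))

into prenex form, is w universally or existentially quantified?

existential

Push ¬ through the quantifiers and connectives to reach negation normal form:
  (\exists w\, \neg M(w,w)) \land (\exists z\, H(z,z)) \land ((\forall p\, K(p,p)) \lor (\forall x\, H(x,x)))
Finally move all quantifiers to the prefix:
  \exists w\, \exists z\, \forall p\, \forall x\, (\neg M(w,w) \land H(z,z) \land (K(p,p) \lor H(x,x)))
The quantifier \forall w sits under an odd number of negations, so it flips to \exists w.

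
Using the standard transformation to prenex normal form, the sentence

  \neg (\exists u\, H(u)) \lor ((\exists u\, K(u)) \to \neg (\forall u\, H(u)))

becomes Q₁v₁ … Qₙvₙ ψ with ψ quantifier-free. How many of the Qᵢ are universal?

First replace A → B with ¬A ∨ B.
  \neg (\exists u\, H(u)) \lor \neg (\exists u\, K(u)) \lor \neg (\forall u\, H(u))
Push ¬ through the quantifiers and connectives to reach negation normal form:
  (\forall u\, \neg H(u)) \lor (\forall u\, \neg K(u)) \lor (\exists u\, \neg H(u))
Standardize variables apart so no two quantifiers bind the same name: u↦y1, u↦v1.
  (\forall u\, \neg H(u)) \lor (\forall y1\, \neg K(y1)) \lor (\exists v1\, \neg H(v1))
Pull the quantifiers to the front (each side's bound variable is not free in the other side):
  \forall u\, \forall y1\, \exists v1\, (\neg H(u) \lor \neg K(y1) \lor \neg H(v1))
The prefix is \forall u \forall y1 \exists v1: 2 universal, 1 existential.

2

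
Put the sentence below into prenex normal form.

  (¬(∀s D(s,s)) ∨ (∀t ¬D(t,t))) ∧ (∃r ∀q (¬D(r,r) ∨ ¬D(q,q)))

∃s ∀t ∃r ∀q ((¬D(s,s) ∨ ¬D(t,t)) ∧ (¬D(r,r) ∨ ¬D(q,q)))

Move each ¬ inward, flipping quantifiers it crosses:
  ((∃s ¬D(s,s)) ∨ (∀t ¬D(t,t))) ∧ (∃r ∀q (¬D(r,r) ∨ ¬D(q,q)))
All bound variables are already distinct, so no renaming is needed.
Pull the quantifiers to the front (each side's bound variable is not free in the other side):
  ∃s ∀t ∃r ∀q ((¬D(s,s) ∨ ¬D(t,t)) ∧ (¬D(r,r) ∨ ¬D(q,q)))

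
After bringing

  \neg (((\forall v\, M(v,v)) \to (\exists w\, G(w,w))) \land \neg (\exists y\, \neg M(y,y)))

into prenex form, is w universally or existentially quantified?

Eliminate → and ↔ using ¬ and ∨.
  \neg ((\neg (\forall v\, M(v,v)) \lor (\exists w\, G(w,w))) \land \neg (\exists y\, \neg M(y,y)))
Push ¬ through the quantifiers and connectives to reach negation normal form:
  (\forall v\, M(v,v)) \land (\forall w\, \neg G(w,w)) \lor (\exists y\, \neg M(y,y))
All bound variables are already distinct, so no renaming is needed.
Finally move all quantifiers to the prefix:
  \forall v\, \forall w\, \exists y\, (M(v,v) \land \neg G(w,w) \lor \neg M(y,y))
The quantifier \exists w sits under an odd number of negations (counting the antecedent side of each →), so it flips to \forall w.

universal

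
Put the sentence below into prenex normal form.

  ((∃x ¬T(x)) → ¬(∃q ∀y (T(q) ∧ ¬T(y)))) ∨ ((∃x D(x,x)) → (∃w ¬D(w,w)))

First replace A → B with ¬A ∨ B.
  ¬(∃x ¬T(x)) ∨ ¬(∃q ∀y (T(q) ∧ ¬T(y))) ∨ ¬(∃x D(x,x)) ∨ (∃w ¬D(w,w))
Push ¬ through the quantifiers and connectives to reach negation normal form:
  (∀x T(x)) ∨ (∀q ∃y (¬T(q) ∨ T(y))) ∨ (∀x ¬D(x,x)) ∨ (∃w ¬D(w,w))
Give each quantifier a distinct variable: x↦s.
  (∀x T(x)) ∨ (∀q ∃y (¬T(q) ∨ T(y))) ∨ (∀s ¬D(s,s)) ∨ (∃w ¬D(w,w))
Finally move all quantifiers to the prefix:
  ∀x ∀q ∃y ∀s ∃w (T(x) ∨ ¬T(q) ∨ T(y) ∨ ¬D(s,s) ∨ ¬D(w,w))

∀x ∀q ∃y ∀s ∃w (T(x) ∨ ¬T(q) ∨ T(y) ∨ ¬D(s,s) ∨ ¬D(w,w))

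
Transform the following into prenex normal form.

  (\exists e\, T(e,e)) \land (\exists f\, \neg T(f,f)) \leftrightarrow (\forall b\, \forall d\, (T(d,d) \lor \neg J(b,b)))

\forall e\, \forall f\, \forall b\, \forall d\, \exists z1\, \exists s\, \exists w\, \exists x1\, ((\neg T(e,e) \lor T(f,f) \lor T(d,d) \lor \neg J(b,b)) \land (\neg T(s,s) \land J(z1,z1) \lor T(w,w) \land \neg T(x1,x1)))

First replace A → B with ¬A ∨ B; A ↔ B as (¬A ∨ B) ∧ (¬B ∨ A).
  (\neg ((\exists e\, T(e,e)) \land (\exists f\, \neg T(f,f))) \lor (\forall b\, \forall d\, (T(d,d) \lor \neg J(b,b)))) \land (\neg (\forall b\, \forall d\, (T(d,d) \lor \neg J(b,b))) \lor (\exists e\, T(e,e)) \land (\exists f\, \neg T(f,f)))
Push ¬ through the quantifiers and connectives to reach negation normal form:
  ((\forall e\, \neg T(e,e)) \lor (\forall f\, T(f,f)) \lor (\forall b\, \forall d\, (T(d,d) \lor \neg J(b,b)))) \land ((\exists b\, \exists d\, (\neg T(d,d) \land J(b,b))) \lor (\exists e\, T(e,e)) \land (\exists f\, \neg T(f,f)))
Standardize variables apart so no two quantifiers bind the same name: b↦z1, d↦s, e↦w, f↦x1.
  ((\forall e\, \neg T(e,e)) \lor (\forall f\, T(f,f)) \lor (\forall b\, \forall d\, (T(d,d) \lor \neg J(b,b)))) \land ((\exists z1\, \exists s\, (\neg T(s,s) \land J(z1,z1))) \lor (\exists w\, T(w,w)) \land (\exists x1\, \neg T(x1,x1)))
Extract every quantifier outward, since the variables are now distinct and don't occur free across branches:
  \forall e\, \forall f\, \forall b\, \forall d\, \exists z1\, \exists s\, \exists w\, \exists x1\, ((\neg T(e,e) \lor T(f,f) \lor T(d,d) \lor \neg J(b,b)) \land (\neg T(s,s) \land J(z1,z1) \lor T(w,w) \land \neg T(x1,x1)))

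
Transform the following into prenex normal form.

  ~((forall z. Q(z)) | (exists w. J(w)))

Drive negations inward (¬∀x A ≡ ∃x ¬A, ¬∃x A ≡ ∀x ¬A, De Morgan for ∧/∨):
  (exists z. ~Q(z)) & (forall w. ~J(w))
Extract every quantifier outward, since the variables are now distinct and don't occur free across branches:
  exists z. forall w. (~Q(z) & ~J(w))

exists z. forall w. (~Q(z) & ~J(w))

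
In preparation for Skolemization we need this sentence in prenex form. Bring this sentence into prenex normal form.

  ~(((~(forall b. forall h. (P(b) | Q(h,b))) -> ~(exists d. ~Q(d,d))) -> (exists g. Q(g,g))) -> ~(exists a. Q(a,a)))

exists b. exists h. exists d. exists g. exists a. ((~P(b) & ~Q(h,b) & ~Q(d,d) | Q(g,g)) & Q(a,a))

Eliminate → and ↔ using ¬ and ∨.
  ~(~(~(~~(forall b. forall h. (P(b) | Q(h,b))) | ~(exists d. ~Q(d,d))) | (exists g. Q(g,g))) | ~(exists a. Q(a,a)))
Drive negations inward (¬∀x A ≡ ∃x ¬A, ¬∃x A ≡ ∀x ¬A, De Morgan for ∧/∨):
  ((exists b. exists h. (~P(b) & ~Q(h,b))) & (exists d. ~Q(d,d)) | (exists g. Q(g,g))) & (exists a. Q(a,a))
All bound variables are already distinct, so no renaming is needed.
Finally move all quantifiers to the prefix:
  exists b. exists h. exists d. exists g. exists a. ((~P(b) & ~Q(h,b) & ~Q(d,d) | Q(g,g)) & Q(a,a))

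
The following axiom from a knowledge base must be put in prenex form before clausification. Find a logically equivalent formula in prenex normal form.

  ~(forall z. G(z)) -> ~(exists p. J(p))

First replace A → B with ¬A ∨ B.
  ~~(forall z. G(z)) | ~(exists p. J(p))
Drive negations inward (¬∀x A ≡ ∃x ¬A, ¬∃x A ≡ ∀x ¬A, De Morgan for ∧/∨):
  (forall z. G(z)) | (forall p. ~J(p))
Extract every quantifier outward, since the variables are now distinct and don't occur free across branches:
  forall z. forall p. (G(z) | ~J(p))

forall z. forall p. (G(z) | ~J(p))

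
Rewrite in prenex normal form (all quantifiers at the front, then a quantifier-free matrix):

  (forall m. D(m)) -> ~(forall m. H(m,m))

exists m. exists u1. (~D(m) | ~H(u1,u1))

Rewrite implications/biconditionals: A → B as ¬A ∨ B.
  ~(forall m. D(m)) | ~(forall m. H(m,m))
Move each ¬ inward, flipping quantifiers it crosses:
  (exists m. ~D(m)) | (exists m. ~H(m,m))
Rename bound variables to avoid capture: m↦u1.
  (exists m. ~D(m)) | (exists u1. ~H(u1,u1))
Finally move all quantifiers to the prefix:
  exists m. exists u1. (~D(m) | ~H(u1,u1))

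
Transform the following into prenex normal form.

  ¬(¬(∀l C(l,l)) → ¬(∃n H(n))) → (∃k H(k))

∀l ∀n ∃k (C(l,l) ∨ ¬H(n) ∨ H(k))

First replace A → B with ¬A ∨ B.
  ¬¬(¬¬(∀l C(l,l)) ∨ ¬(∃n H(n))) ∨ (∃k H(k))
Move each ¬ inward, flipping quantifiers it crosses:
  (∀l C(l,l)) ∨ (∀n ¬H(n)) ∨ (∃k H(k))
All bound variables are already distinct, so no renaming is needed.
Pull the quantifiers to the front (each side's bound variable is not free in the other side):
  ∀l ∀n ∃k (C(l,l) ∨ ¬H(n) ∨ H(k))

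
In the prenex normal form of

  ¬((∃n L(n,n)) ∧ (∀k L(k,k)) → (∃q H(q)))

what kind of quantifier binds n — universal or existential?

Rewrite implications/biconditionals: A → B as ¬A ∨ B.
  ¬(¬((∃n L(n,n)) ∧ (∀k L(k,k))) ∨ (∃q H(q)))
Move each ¬ inward, flipping quantifiers it crosses:
  (∃n L(n,n)) ∧ (∀k L(k,k)) ∧ (∀q ¬H(q))
All bound variables are already distinct, so no renaming is needed.
Extract every quantifier outward, since the variables are now distinct and don't occur free across branches:
  ∃n ∀k ∀q (L(n,n) ∧ L(k,k) ∧ ¬H(q))
The quantifier ∃n sits under an even number of negations (counting the antecedent side of each →), so it remains existential.

existential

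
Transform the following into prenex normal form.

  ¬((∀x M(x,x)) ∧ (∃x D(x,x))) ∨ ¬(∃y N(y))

∃x ∀u ∀y (¬M(x,x) ∨ ¬D(u,u) ∨ ¬N(y))

Drive negations inward (¬∀x A ≡ ∃x ¬A, ¬∃x A ≡ ∀x ¬A, De Morgan for ∧/∨):
  (∃x ¬M(x,x)) ∨ (∀x ¬D(x,x)) ∨ (∀y ¬N(y))
Give each quantifier a distinct variable: x↦u.
  (∃x ¬M(x,x)) ∨ (∀u ¬D(u,u)) ∨ (∀y ¬N(y))
Finally move all quantifiers to the prefix:
  ∃x ∀u ∀y (¬M(x,x) ∨ ¬D(u,u) ∨ ¬N(y))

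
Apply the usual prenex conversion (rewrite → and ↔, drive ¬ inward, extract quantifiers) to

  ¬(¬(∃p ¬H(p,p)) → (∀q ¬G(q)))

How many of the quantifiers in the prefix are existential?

1

Eliminate → and ↔ using ¬ and ∨.
  ¬(¬¬(∃p ¬H(p,p)) ∨ (∀q ¬G(q)))
Drive negations inward (¬∀x A ≡ ∃x ¬A, ¬∃x A ≡ ∀x ¬A, De Morgan for ∧/∨):
  (∀p H(p,p)) ∧ (∃q G(q))
Finally move all quantifiers to the prefix:
  ∀p ∃q (H(p,p) ∧ G(q))
The prefix is ∀p ∃q: 1 universal, 1 existential.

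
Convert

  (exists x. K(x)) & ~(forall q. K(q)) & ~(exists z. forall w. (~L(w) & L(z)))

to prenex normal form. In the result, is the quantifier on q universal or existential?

existential

Move each ¬ inward, flipping quantifiers it crosses:
  (exists x. K(x)) & (exists q. ~K(q)) & (forall z. exists w. (L(w) | ~L(z)))
Pull the quantifiers to the front (each side's bound variable is not free in the other side):
  exists x. exists q. forall z. exists w. (K(x) & ~K(q) & (L(w) | ~L(z)))
The quantifier forall q sits under an odd number of negations, so it flips to exists q.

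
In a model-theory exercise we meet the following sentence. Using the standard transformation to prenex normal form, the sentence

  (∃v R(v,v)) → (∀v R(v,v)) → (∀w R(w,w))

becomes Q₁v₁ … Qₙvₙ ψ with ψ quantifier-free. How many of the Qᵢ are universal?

2

Rewrite implications/biconditionals: A → B as ¬A ∨ B.
  ¬(∃v R(v,v)) ∨ ¬(∀v R(v,v)) ∨ (∀w R(w,w))
Push ¬ through the quantifiers and connectives to reach negation normal form:
  (∀v ¬R(v,v)) ∨ (∃v ¬R(v,v)) ∨ (∀w R(w,w))
Give each quantifier a distinct variable: v↦y.
  (∀v ¬R(v,v)) ∨ (∃y ¬R(y,y)) ∨ (∀w R(w,w))
Finally move all quantifiers to the prefix:
  ∀v ∃y ∀w (¬R(v,v) ∨ ¬R(y,y) ∨ R(w,w))
The prefix is ∀v ∃y ∀w: 2 universal, 1 existential.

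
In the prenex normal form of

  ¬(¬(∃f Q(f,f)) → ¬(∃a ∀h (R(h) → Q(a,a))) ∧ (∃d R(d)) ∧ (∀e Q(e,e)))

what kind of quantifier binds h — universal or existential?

universal

Eliminate → and ↔ using ¬ and ∨.
  ¬(¬¬(∃f Q(f,f)) ∨ ¬(∃a ∀h (¬R(h) ∨ Q(a,a))) ∧ (∃d R(d)) ∧ (∀e Q(e,e)))
Drive negations inward (¬∀x A ≡ ∃x ¬A, ¬∃x A ≡ ∀x ¬A, De Morgan for ∧/∨):
  (∀f ¬Q(f,f)) ∧ ((∃a ∀h (¬R(h) ∨ Q(a,a))) ∨ (∀d ¬R(d)) ∨ (∃e ¬Q(e,e)))
Pull the quantifiers to the front (each side's bound variable is not free in the other side):
  ∀f ∃a ∀h ∀d ∃e (¬Q(f,f) ∧ (¬R(h) ∨ Q(a,a) ∨ ¬R(d) ∨ ¬Q(e,e)))
The quantifier ∀h sits under an even number of negations (counting the antecedent side of each →), so it remains universal.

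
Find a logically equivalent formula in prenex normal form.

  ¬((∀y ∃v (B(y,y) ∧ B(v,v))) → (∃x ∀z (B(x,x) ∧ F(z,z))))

∀y ∃v ∀x ∃z (B(y,y) ∧ B(v,v) ∧ (¬B(x,x) ∨ ¬F(z,z)))

Eliminate → and ↔ using ¬ and ∨.
  ¬(¬(∀y ∃v (B(y,y) ∧ B(v,v))) ∨ (∃x ∀z (B(x,x) ∧ F(z,z))))
Push ¬ through the quantifiers and connectives to reach negation normal form:
  (∀y ∃v (B(y,y) ∧ B(v,v))) ∧ (∀x ∃z (¬B(x,x) ∨ ¬F(z,z)))
All bound variables are already distinct, so no renaming is needed.
Extract every quantifier outward, since the variables are now distinct and don't occur free across branches:
  ∀y ∃v ∀x ∃z (B(y,y) ∧ B(v,v) ∧ (¬B(x,x) ∨ ¬F(z,z)))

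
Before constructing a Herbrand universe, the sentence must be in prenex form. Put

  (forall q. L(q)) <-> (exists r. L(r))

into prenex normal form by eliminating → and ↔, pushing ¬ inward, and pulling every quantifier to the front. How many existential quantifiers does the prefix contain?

First replace A → B with ¬A ∨ B; A ↔ B as (¬A ∨ B) ∧ (¬B ∨ A).
  (~(forall q. L(q)) | (exists r. L(r))) & (~(exists r. L(r)) | (forall q. L(q)))
Move each ¬ inward, flipping quantifiers it crosses:
  ((exists q. ~L(q)) | (exists r. L(r))) & ((forall r. ~L(r)) | (forall q. L(q)))
Give each quantifier a distinct variable: r↦y, q↦z.
  ((exists q. ~L(q)) | (exists r. L(r))) & ((forall y. ~L(y)) | (forall z. L(z)))
Pull the quantifiers to the front (each side's bound variable is not free in the other side):
  exists q. exists r. forall y. forall z. ((~L(q) | L(r)) & (~L(y) | L(z)))
The prefix is exists q exists r forall y forall z: 2 universal, 2 existential.

2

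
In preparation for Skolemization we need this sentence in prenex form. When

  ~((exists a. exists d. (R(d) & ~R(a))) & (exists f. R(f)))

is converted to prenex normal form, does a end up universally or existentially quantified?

Push ¬ through the quantifiers and connectives to reach negation normal form:
  (forall a. forall d. (~R(d) | R(a))) | (forall f. ~R(f))
Finally move all quantifiers to the prefix:
  forall a. forall d. forall f. (~R(d) | R(a) | ~R(f))
The quantifier exists a sits under an odd number of negations, so it flips to forall a.

universal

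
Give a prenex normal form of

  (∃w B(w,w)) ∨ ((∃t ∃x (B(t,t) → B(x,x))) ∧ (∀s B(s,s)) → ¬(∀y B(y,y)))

∃w ∀t ∀x ∃s ∃y (B(w,w) ∨ B(t,t) ∧ ¬B(x,x) ∨ ¬B(s,s) ∨ ¬B(y,y))

Rewrite implications/biconditionals: A → B as ¬A ∨ B.
  (∃w B(w,w)) ∨ ¬((∃t ∃x (¬B(t,t) ∨ B(x,x))) ∧ (∀s B(s,s))) ∨ ¬(∀y B(y,y))
Drive negations inward (¬∀x A ≡ ∃x ¬A, ¬∃x A ≡ ∀x ¬A, De Morgan for ∧/∨):
  (∃w B(w,w)) ∨ (∀t ∀x (B(t,t) ∧ ¬B(x,x))) ∨ (∃s ¬B(s,s)) ∨ (∃y ¬B(y,y))
Finally move all quantifiers to the prefix:
  ∃w ∀t ∀x ∃s ∃y (B(w,w) ∨ B(t,t) ∧ ¬B(x,x) ∨ ¬B(s,s) ∨ ¬B(y,y))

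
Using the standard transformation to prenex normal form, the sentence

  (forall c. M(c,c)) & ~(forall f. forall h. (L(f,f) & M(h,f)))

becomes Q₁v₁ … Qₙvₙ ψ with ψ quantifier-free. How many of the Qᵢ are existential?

2

Drive negations inward (¬∀x A ≡ ∃x ¬A, ¬∃x A ≡ ∀x ¬A, De Morgan for ∧/∨):
  (forall c. M(c,c)) & (exists f. exists h. (~L(f,f) | ~M(h,f)))
Finally move all quantifiers to the prefix:
  forall c. exists f. exists h. (M(c,c) & (~L(f,f) | ~M(h,f)))
The prefix is forall c exists f exists h: 1 universal, 2 existential.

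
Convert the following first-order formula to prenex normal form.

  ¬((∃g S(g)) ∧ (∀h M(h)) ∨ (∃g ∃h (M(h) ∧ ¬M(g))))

∀g ∃h ∀x1 ∀y ((¬S(g) ∨ ¬M(h)) ∧ (¬M(y) ∨ M(x1)))

Push ¬ through the quantifiers and connectives to reach negation normal form:
  ((∀g ¬S(g)) ∨ (∃h ¬M(h))) ∧ (∀g ∀h (¬M(h) ∨ M(g)))
Standardize variables apart so no two quantifiers bind the same name: g↦x1, h↦y.
  ((∀g ¬S(g)) ∨ (∃h ¬M(h))) ∧ (∀x1 ∀y (¬M(y) ∨ M(x1)))
Pull the quantifiers to the front (each side's bound variable is not free in the other side):
  ∀g ∃h ∀x1 ∀y ((¬S(g) ∨ ¬M(h)) ∧ (¬M(y) ∨ M(x1)))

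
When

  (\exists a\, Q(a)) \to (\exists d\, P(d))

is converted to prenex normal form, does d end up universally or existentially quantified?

Eliminate → and ↔ using ¬ and ∨.
  \neg (\exists a\, Q(a)) \lor (\exists d\, P(d))
Drive negations inward (¬∀x A ≡ ∃x ¬A, ¬∃x A ≡ ∀x ¬A, De Morgan for ∧/∨):
  (\forall a\, \neg Q(a)) \lor (\exists d\, P(d))
Finally move all quantifiers to the prefix:
  \forall a\, \exists d\, (\neg Q(a) \lor P(d))
The quantifier \exists d sits under an even number of negations (counting the antecedent side of each →), so it remains existential.

existential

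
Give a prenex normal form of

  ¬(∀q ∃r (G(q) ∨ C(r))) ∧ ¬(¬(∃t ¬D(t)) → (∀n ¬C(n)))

First replace A → B with ¬A ∨ B.
  ¬(∀q ∃r (G(q) ∨ C(r))) ∧ ¬(¬¬(∃t ¬D(t)) ∨ (∀n ¬C(n)))
Drive negations inward (¬∀x A ≡ ∃x ¬A, ¬∃x A ≡ ∀x ¬A, De Morgan for ∧/∨):
  (∃q ∀r (¬G(q) ∧ ¬C(r))) ∧ (∀t D(t)) ∧ (∃n C(n))
Pull the quantifiers to the front (each side's bound variable is not free in the other side):
  ∃q ∀r ∀t ∃n (¬G(q) ∧ ¬C(r) ∧ D(t) ∧ C(n))

∃q ∀r ∀t ∃n (¬G(q) ∧ ¬C(r) ∧ D(t) ∧ C(n))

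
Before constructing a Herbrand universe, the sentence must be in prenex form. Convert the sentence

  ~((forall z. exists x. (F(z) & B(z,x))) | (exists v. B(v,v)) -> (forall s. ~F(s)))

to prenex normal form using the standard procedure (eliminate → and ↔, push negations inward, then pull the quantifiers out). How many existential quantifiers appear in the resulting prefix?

3

Rewrite implications/biconditionals: A → B as ¬A ∨ B.
  ~(~((forall z. exists x. (F(z) & B(z,x))) | (exists v. B(v,v))) | (forall s. ~F(s)))
Move each ¬ inward, flipping quantifiers it crosses:
  ((forall z. exists x. (F(z) & B(z,x))) | (exists v. B(v,v))) & (exists s. F(s))
All bound variables are already distinct, so no renaming is needed.
Extract every quantifier outward, since the variables are now distinct and don't occur free across branches:
  forall z. exists x. exists v. exists s. ((F(z) & B(z,x) | B(v,v)) & F(s))
The prefix is forall z exists x exists v exists s: 1 universal, 3 existential.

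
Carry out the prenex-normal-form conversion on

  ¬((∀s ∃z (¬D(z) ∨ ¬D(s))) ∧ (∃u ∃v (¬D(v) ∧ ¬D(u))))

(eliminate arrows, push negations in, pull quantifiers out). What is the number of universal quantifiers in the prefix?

Move each ¬ inward, flipping quantifiers it crosses:
  (∃s ∀z (D(z) ∧ D(s))) ∨ (∀u ∀v (D(v) ∨ D(u)))
All bound variables are already distinct, so no renaming is needed.
Extract every quantifier outward, since the variables are now distinct and don't occur free across branches:
  ∃s ∀z ∀u ∀v (D(z) ∧ D(s) ∨ D(v) ∨ D(u))
The prefix is ∃s ∀z ∀u ∀v: 3 universal, 1 existential.

3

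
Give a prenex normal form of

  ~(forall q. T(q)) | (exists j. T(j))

Drive negations inward (¬∀x A ≡ ∃x ¬A, ¬∃x A ≡ ∀x ¬A, De Morgan for ∧/∨):
  (exists q. ~T(q)) | (exists j. T(j))
All bound variables are already distinct, so no renaming is needed.
Pull the quantifiers to the front (each side's bound variable is not free in the other side):
  exists q. exists j. (~T(q) | T(j))

exists q. exists j. (~T(q) | T(j))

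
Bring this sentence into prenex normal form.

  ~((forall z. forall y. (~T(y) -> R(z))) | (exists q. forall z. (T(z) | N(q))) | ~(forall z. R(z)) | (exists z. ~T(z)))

exists z. exists y. forall q. exists w1. forall p. forall x. (~T(y) & ~R(z) & ~T(w1) & ~N(q) & R(p) & T(x))

Rewrite implications/biconditionals: A → B as ¬A ∨ B.
  ~((forall z. forall y. (~~T(y) | R(z))) | (exists q. forall z. (T(z) | N(q))) | ~(forall z. R(z)) | (exists z. ~T(z)))
Drive negations inward (¬∀x A ≡ ∃x ¬A, ¬∃x A ≡ ∀x ¬A, De Morgan for ∧/∨):
  (exists z. exists y. (~T(y) & ~R(z))) & (forall q. exists z. (~T(z) & ~N(q))) & (forall z. R(z)) & (forall z. T(z))
Standardize variables apart so no two quantifiers bind the same name: z↦w1, z↦p, z↦x.
  (exists z. exists y. (~T(y) & ~R(z))) & (forall q. exists w1. (~T(w1) & ~N(q))) & (forall p. R(p)) & (forall x. T(x))
Pull the quantifiers to the front (each side's bound variable is not free in the other side):
  exists z. exists y. forall q. exists w1. forall p. forall x. (~T(y) & ~R(z) & ~T(w1) & ~N(q) & R(p) & T(x))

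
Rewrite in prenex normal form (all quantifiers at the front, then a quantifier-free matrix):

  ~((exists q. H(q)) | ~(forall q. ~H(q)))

forall q. forall v. (~H(q) & ~H(v))

Drive negations inward (¬∀x A ≡ ∃x ¬A, ¬∃x A ≡ ∀x ¬A, De Morgan for ∧/∨):
  (forall q. ~H(q)) & (forall q. ~H(q))
Standardize variables apart so no two quantifiers bind the same name: q↦v.
  (forall q. ~H(q)) & (forall v. ~H(v))
Extract every quantifier outward, since the variables are now distinct and don't occur free across branches:
  forall q. forall v. (~H(q) & ~H(v))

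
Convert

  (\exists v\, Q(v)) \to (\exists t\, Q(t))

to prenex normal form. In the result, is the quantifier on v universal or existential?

universal

Rewrite implications/biconditionals: A → B as ¬A ∨ B.
  \neg (\exists v\, Q(v)) \lor (\exists t\, Q(t))
Move each ¬ inward, flipping quantifiers it crosses:
  (\forall v\, \neg Q(v)) \lor (\exists t\, Q(t))
All bound variables are already distinct, so no renaming is needed.
Finally move all quantifiers to the prefix:
  \forall v\, \exists t\, (\neg Q(v) \lor Q(t))
The quantifier \exists v sits under an odd number of negations (counting the antecedent side of each →), so it flips to \forall v.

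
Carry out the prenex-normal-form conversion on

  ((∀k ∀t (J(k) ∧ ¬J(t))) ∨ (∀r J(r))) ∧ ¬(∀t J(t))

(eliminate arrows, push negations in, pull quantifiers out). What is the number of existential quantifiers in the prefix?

Push ¬ through the quantifiers and connectives to reach negation normal form:
  ((∀k ∀t (J(k) ∧ ¬J(t))) ∨ (∀r J(r))) ∧ (∃t ¬J(t))
Give each quantifier a distinct variable: t↦y.
  ((∀k ∀t (J(k) ∧ ¬J(t))) ∨ (∀r J(r))) ∧ (∃y ¬J(y))
Finally move all quantifiers to the prefix:
  ∀k ∀t ∀r ∃y ((J(k) ∧ ¬J(t) ∨ J(r)) ∧ ¬J(y))
The prefix is ∀k ∀t ∀r ∃y: 3 universal, 1 existential.

1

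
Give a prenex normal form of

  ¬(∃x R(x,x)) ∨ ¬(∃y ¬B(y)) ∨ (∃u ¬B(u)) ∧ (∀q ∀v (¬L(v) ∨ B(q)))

Push ¬ through the quantifiers and connectives to reach negation normal form:
  (∀x ¬R(x,x)) ∨ (∀y B(y)) ∨ (∃u ¬B(u)) ∧ (∀q ∀v (¬L(v) ∨ B(q)))
All bound variables are already distinct, so no renaming is needed.
Extract every quantifier outward, since the variables are now distinct and don't occur free across branches:
  ∀x ∀y ∃u ∀q ∀v (¬R(x,x) ∨ B(y) ∨ ¬B(u) ∧ (¬L(v) ∨ B(q)))

∀x ∀y ∃u ∀q ∀v (¬R(x,x) ∨ B(y) ∨ ¬B(u) ∧ (¬L(v) ∨ B(q)))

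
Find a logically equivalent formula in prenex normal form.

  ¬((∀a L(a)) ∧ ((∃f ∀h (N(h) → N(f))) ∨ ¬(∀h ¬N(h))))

Rewrite implications/biconditionals: A → B as ¬A ∨ B.
  ¬((∀a L(a)) ∧ ((∃f ∀h (¬N(h) ∨ N(f))) ∨ ¬(∀h ¬N(h))))
Drive negations inward (¬∀x A ≡ ∃x ¬A, ¬∃x A ≡ ∀x ¬A, De Morgan for ∧/∨):
  (∃a ¬L(a)) ∨ (∀f ∃h (N(h) ∧ ¬N(f))) ∧ (∀h ¬N(h))
Rename bound variables to avoid capture: h↦t.
  (∃a ¬L(a)) ∨ (∀f ∃h (N(h) ∧ ¬N(f))) ∧ (∀t ¬N(t))
Pull the quantifiers to the front (each side's bound variable is not free in the other side):
  ∃a ∀f ∃h ∀t (¬L(a) ∨ N(h) ∧ ¬N(f) ∧ ¬N(t))

∃a ∀f ∃h ∀t (¬L(a) ∨ N(h) ∧ ¬N(f) ∧ ¬N(t))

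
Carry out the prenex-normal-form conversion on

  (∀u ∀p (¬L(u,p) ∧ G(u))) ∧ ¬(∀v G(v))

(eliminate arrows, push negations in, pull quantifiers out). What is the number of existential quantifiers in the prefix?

Move each ¬ inward, flipping quantifiers it crosses:
  (∀u ∀p (¬L(u,p) ∧ G(u))) ∧ (∃v ¬G(v))
All bound variables are already distinct, so no renaming is needed.
Pull the quantifiers to the front (each side's bound variable is not free in the other side):
  ∀u ∀p ∃v (¬L(u,p) ∧ G(u) ∧ ¬G(v))
The prefix is ∀u ∀p ∃v: 2 universal, 1 existential.

1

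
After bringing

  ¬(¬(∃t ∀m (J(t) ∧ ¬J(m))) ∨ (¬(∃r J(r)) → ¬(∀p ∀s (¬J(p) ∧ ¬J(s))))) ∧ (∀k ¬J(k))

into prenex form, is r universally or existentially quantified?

Eliminate → and ↔ using ¬ and ∨.
  ¬(¬(∃t ∀m (J(t) ∧ ¬J(m))) ∨ ¬¬(∃r J(r)) ∨ ¬(∀p ∀s (¬J(p) ∧ ¬J(s)))) ∧ (∀k ¬J(k))
Push ¬ through the quantifiers and connectives to reach negation normal form:
  (∃t ∀m (J(t) ∧ ¬J(m))) ∧ (∀r ¬J(r)) ∧ (∀p ∀s (¬J(p) ∧ ¬J(s))) ∧ (∀k ¬J(k))
Finally move all quantifiers to the prefix:
  ∃t ∀m ∀r ∀p ∀s ∀k (J(t) ∧ ¬J(m) ∧ ¬J(r) ∧ ¬J(p) ∧ ¬J(s) ∧ ¬J(k))
The quantifier ∃r sits under an odd number of negations (counting the antecedent side of each →), so it flips to ∀r.

universal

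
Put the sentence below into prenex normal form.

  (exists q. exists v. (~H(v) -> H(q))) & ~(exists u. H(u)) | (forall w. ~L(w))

exists q. exists v. forall u. forall w. ((H(v) | H(q)) & ~H(u) | ~L(w))

First replace A → B with ¬A ∨ B.
  (exists q. exists v. (~~H(v) | H(q))) & ~(exists u. H(u)) | (forall w. ~L(w))
Move each ¬ inward, flipping quantifiers it crosses:
  (exists q. exists v. (H(v) | H(q))) & (forall u. ~H(u)) | (forall w. ~L(w))
All bound variables are already distinct, so no renaming is needed.
Extract every quantifier outward, since the variables are now distinct and don't occur free across branches:
  exists q. exists v. forall u. forall w. ((H(v) | H(q)) & ~H(u) | ~L(w))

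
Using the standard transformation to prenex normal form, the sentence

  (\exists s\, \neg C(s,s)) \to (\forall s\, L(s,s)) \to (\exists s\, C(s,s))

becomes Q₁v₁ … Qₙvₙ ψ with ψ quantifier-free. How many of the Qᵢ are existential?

First replace A → B with ¬A ∨ B.
  \neg (\exists s\, \neg C(s,s)) \lor \neg (\forall s\, L(s,s)) \lor (\exists s\, C(s,s))
Move each ¬ inward, flipping quantifiers it crosses:
  (\forall s\, C(s,s)) \lor (\exists s\, \neg L(s,s)) \lor (\exists s\, C(s,s))
Give each quantifier a distinct variable: s↦z1, s↦x.
  (\forall s\, C(s,s)) \lor (\exists z1\, \neg L(z1,z1)) \lor (\exists x\, C(x,x))
Pull the quantifiers to the front (each side's bound variable is not free in the other side):
  \forall s\, \exists z1\, \exists x\, (C(s,s) \lor \neg L(z1,z1) \lor C(x,x))
The prefix is \forall s \exists z1 \exists x: 1 universal, 2 existential.

2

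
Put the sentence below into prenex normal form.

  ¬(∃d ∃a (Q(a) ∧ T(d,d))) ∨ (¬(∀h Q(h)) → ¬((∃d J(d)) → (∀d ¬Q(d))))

∀d ∀a ∀h ∃v1 ∃y1 (¬Q(a) ∨ ¬T(d,d) ∨ Q(h) ∨ J(v1) ∧ Q(y1))

Rewrite implications/biconditionals: A → B as ¬A ∨ B.
  ¬(∃d ∃a (Q(a) ∧ T(d,d))) ∨ ¬¬(∀h Q(h)) ∨ ¬(¬(∃d J(d)) ∨ (∀d ¬Q(d)))
Push ¬ through the quantifiers and connectives to reach negation normal form:
  (∀d ∀a (¬Q(a) ∨ ¬T(d,d))) ∨ (∀h Q(h)) ∨ (∃d J(d)) ∧ (∃d Q(d))
Give each quantifier a distinct variable: d↦v1, d↦y1.
  (∀d ∀a (¬Q(a) ∨ ¬T(d,d))) ∨ (∀h Q(h)) ∨ (∃v1 J(v1)) ∧ (∃y1 Q(y1))
Pull the quantifiers to the front (each side's bound variable is not free in the other side):
  ∀d ∀a ∀h ∃v1 ∃y1 (¬Q(a) ∨ ¬T(d,d) ∨ Q(h) ∨ J(v1) ∧ Q(y1))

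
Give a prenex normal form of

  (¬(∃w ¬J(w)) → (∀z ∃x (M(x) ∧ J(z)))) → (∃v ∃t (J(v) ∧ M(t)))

Rewrite implications/biconditionals: A → B as ¬A ∨ B.
  ¬(¬¬(∃w ¬J(w)) ∨ (∀z ∃x (M(x) ∧ J(z)))) ∨ (∃v ∃t (J(v) ∧ M(t)))
Drive negations inward (¬∀x A ≡ ∃x ¬A, ¬∃x A ≡ ∀x ¬A, De Morgan for ∧/∨):
  (∀w J(w)) ∧ (∃z ∀x (¬M(x) ∨ ¬J(z))) ∨ (∃v ∃t (J(v) ∧ M(t)))
All bound variables are already distinct, so no renaming is needed.
Finally move all quantifiers to the prefix:
  ∀w ∃z ∀x ∃v ∃t (J(w) ∧ (¬M(x) ∨ ¬J(z)) ∨ J(v) ∧ M(t))

∀w ∃z ∀x ∃v ∃t (J(w) ∧ (¬M(x) ∨ ¬J(z)) ∨ J(v) ∧ M(t))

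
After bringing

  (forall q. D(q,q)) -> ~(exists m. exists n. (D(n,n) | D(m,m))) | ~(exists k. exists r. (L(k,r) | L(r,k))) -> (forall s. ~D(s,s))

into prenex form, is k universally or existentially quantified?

First replace A → B with ¬A ∨ B.
  ~(forall q. D(q,q)) | ~(~(exists m. exists n. (D(n,n) | D(m,m))) | ~(exists k. exists r. (L(k,r) | L(r,k)))) | (forall s. ~D(s,s))
Drive negations inward (¬∀x A ≡ ∃x ¬A, ¬∃x A ≡ ∀x ¬A, De Morgan for ∧/∨):
  (exists q. ~D(q,q)) | (exists m. exists n. (D(n,n) | D(m,m))) & (exists k. exists r. (L(k,r) | L(r,k))) | (forall s. ~D(s,s))
Pull the quantifiers to the front (each side's bound variable is not free in the other side):
  exists q. exists m. exists n. exists k. exists r. forall s. (~D(q,q) | (D(n,n) | D(m,m)) & (L(k,r) | L(r,k)) | ~D(s,s))
The quantifier exists k sits under an even number of negations (counting the antecedent side of each →), so it remains existential.

existential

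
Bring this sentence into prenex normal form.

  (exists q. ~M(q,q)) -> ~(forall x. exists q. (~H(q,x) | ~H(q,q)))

forall q. exists x. forall v. (M(q,q) | H(v,x) & H(v,v))

Eliminate → and ↔ using ¬ and ∨.
  ~(exists q. ~M(q,q)) | ~(forall x. exists q. (~H(q,x) | ~H(q,q)))
Drive negations inward (¬∀x A ≡ ∃x ¬A, ¬∃x A ≡ ∀x ¬A, De Morgan for ∧/∨):
  (forall q. M(q,q)) | (exists x. forall q. (H(q,x) & H(q,q)))
Rename bound variables to avoid capture: q↦v.
  (forall q. M(q,q)) | (exists x. forall v. (H(v,x) & H(v,v)))
Finally move all quantifiers to the prefix:
  forall q. exists x. forall v. (M(q,q) | H(v,x) & H(v,v))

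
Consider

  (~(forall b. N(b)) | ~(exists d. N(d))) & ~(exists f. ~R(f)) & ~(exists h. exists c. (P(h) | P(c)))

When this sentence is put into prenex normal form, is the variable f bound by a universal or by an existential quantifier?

universal

Move each ¬ inward, flipping quantifiers it crosses:
  ((exists b. ~N(b)) | (forall d. ~N(d))) & (forall f. R(f)) & (forall h. forall c. (~P(h) & ~P(c)))
Pull the quantifiers to the front (each side's bound variable is not free in the other side):
  exists b. forall d. forall f. forall h. forall c. ((~N(b) | ~N(d)) & R(f) & ~P(h) & ~P(c))
The quantifier exists f sits under an odd number of negations, so it flips to forall f.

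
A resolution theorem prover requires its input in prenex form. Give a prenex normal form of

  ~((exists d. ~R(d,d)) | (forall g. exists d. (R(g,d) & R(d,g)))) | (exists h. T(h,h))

forall d. exists g. forall v. exists h. (R(d,d) & (~R(g,v) | ~R(v,g)) | T(h,h))

Move each ¬ inward, flipping quantifiers it crosses:
  (forall d. R(d,d)) & (exists g. forall d. (~R(g,d) | ~R(d,g))) | (exists h. T(h,h))
Standardize variables apart so no two quantifiers bind the same name: d↦v.
  (forall d. R(d,d)) & (exists g. forall v. (~R(g,v) | ~R(v,g))) | (exists h. T(h,h))
Extract every quantifier outward, since the variables are now distinct and don't occur free across branches:
  forall d. exists g. forall v. exists h. (R(d,d) & (~R(g,v) | ~R(v,g)) | T(h,h))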